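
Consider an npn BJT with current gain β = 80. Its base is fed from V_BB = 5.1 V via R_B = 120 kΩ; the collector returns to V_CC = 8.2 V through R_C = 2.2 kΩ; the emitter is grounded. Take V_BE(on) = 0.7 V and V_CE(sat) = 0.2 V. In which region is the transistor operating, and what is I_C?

Assume active. Base-emitter loop: I_B = (V_BB − V_BE)/R_B = (5.1 − 0.7)/120 = 0.0367 mA.
I_C = β·I_B = 80×0.0367 = 2.93 mA.
V_CE = V_CC − I_C·R_C = 8.2 − 2.93×2.2 = 1.75 V > V_CE(sat), so the active-region assumption holds.

active; I_C ≈ 2.9 mA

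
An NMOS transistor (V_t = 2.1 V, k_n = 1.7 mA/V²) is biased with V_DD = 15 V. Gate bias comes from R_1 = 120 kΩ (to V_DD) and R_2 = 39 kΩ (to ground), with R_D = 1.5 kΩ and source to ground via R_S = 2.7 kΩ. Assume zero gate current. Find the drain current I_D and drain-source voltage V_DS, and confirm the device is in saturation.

I_D ≈ 0.35 mA, V_DS ≈ 14 V

V_G = V_DD·R_2/(R_1+R_2) = 15×39/159 = 3.68 V.
Assume saturation: I_D = (k_n/2)(V_GS − V_t)² with V_GS = V_G − I_D·R_S = 3.68 − 2.7·I_D.
Substituting gives 6.2·I_D² − 8.25·I_D + 2.12 = 0, with roots I_D = 0.348 or 0.983 mA.
The root I_D = 0.983 mA gives V_GS = 1.02 V ≤ V_t, so take I_D = 0.348 mA.
Then V_GS = 2.74 V and V_DS = V_DD − I_D(R_D+R_S) = 15 − 0.348×4.2 = 13.5 V.
Saturation requires V_DS ≥ V_GS − V_t = 0.64 V; 13.5 ≥ 0.64 ✓.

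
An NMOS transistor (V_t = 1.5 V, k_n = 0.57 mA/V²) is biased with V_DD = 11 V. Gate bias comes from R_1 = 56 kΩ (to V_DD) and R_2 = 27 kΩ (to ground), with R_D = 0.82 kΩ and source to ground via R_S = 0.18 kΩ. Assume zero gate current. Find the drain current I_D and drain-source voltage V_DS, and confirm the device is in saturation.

I_D ≈ 1 mA, V_DS ≈ 10 V

V_G = V_DD·R_2/(R_1+R_2) = 11×27/83 = 3.58 V.
Assume saturation: I_D = (k_n/2)(V_GS − V_t)² with V_GS = V_G − I_D·R_S = 3.58 − 0.18·I_D.
Substituting gives 0.00923·I_D² − 1.21·I_D + 1.23 = 0, with roots I_D = 1.02 or 130 mA.
The root I_D = 130 mA gives V_GS = -19.9 V ≤ V_t, so take I_D = 1.02 mA.
Then V_GS = 3.39 V and V_DS = V_DD − I_D(R_D+R_S) = 11 − 1.02×1 = 9.98 V.
Saturation requires V_DS ≥ V_GS − V_t = 1.89 V; 9.98 ≥ 1.89 ✓.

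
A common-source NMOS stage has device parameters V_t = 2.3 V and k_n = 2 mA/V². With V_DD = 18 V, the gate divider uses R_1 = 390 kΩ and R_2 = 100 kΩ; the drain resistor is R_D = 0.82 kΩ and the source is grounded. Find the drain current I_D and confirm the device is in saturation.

I_D ≈ 1.9 mA

V_G = V_DD·R_2/(R_1+R_2) = 18×100/490 = 3.67 V. With the source grounded, V_GS = V_G = 3.67 V.
Assume saturation: I_D = (k_n/2)(V_GS − V_t)² = (2/2)×(3.67 − 2.3)² = 1×1.37² = 1.89 mA.
V_DS = V_DD − I_D·R_D = 18 − 1.89×0.82 = 16.5 V.
Saturation requires V_DS ≥ V_GS − V_t = 1.37 V; 16.5 ≥ 1.37 ✓.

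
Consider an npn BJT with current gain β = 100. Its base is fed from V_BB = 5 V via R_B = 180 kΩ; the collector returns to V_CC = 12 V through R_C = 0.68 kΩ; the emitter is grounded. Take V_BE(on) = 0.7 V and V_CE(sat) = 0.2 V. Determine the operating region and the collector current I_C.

active; I_C ≈ 2.4 mA

Assume active. Base-emitter loop: I_B = (V_BB − V_BE)/R_B = (5 − 0.7)/180 = 0.0239 mA.
I_C = β·I_B = 100×0.0239 = 2.39 mA.
V_CE = V_CC − I_C·R_C = 12 − 2.39×0.68 = 10.4 V > V_CE(sat), so the active-region assumption holds.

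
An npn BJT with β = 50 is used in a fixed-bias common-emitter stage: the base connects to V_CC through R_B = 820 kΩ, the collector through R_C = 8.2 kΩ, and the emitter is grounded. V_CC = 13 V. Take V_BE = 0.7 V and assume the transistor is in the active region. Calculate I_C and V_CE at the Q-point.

Base loop: V_CC = I_B·R_B + V_BE, so I_B = (13 − 0.7)/820 kΩ = 0.015 mA.
In the active region I_C = β·I_B = 50 × 0.015 = 0.75 mA.
Collector loop: V_CE = V_CC − I_C·R_C = 13 − 0.75×8.2 = 6.85 V.
Since V_CE = 6.85 V > V_CE(sat) ≈ 0.2 V, the transistor is in the active region as assumed.

I_C ≈ 0.75 mA, V_CE ≈ 6.8 V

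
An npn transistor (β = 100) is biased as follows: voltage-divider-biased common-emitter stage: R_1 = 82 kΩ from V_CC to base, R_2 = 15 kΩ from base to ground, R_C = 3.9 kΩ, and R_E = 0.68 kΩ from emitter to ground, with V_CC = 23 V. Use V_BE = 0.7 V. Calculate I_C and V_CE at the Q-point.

I_C ≈ 3.5 mA, V_CE ≈ 6.9 V

Thevenize the base divider: V_Th = V_CC·R_2/(R_1+R_2) = 23×15/97 = 3.56 V, R_Th = R_1‖R_2 = 12.7 kΩ.
Base-emitter loop: V_Th = I_B·R_Th + V_BE + (β+1)I_B·R_E, so I_B = (3.56 − 0.7) / (12.7 + 101×0.68) = 0.0351 mA.
I_C = β·I_B = 100×0.0351 = 3.51 mA, and I_E = (β+1)I_B = 3.55 mA.
V_CE = V_CC − I_C·R_C − I_E·R_E = 23 − 3.51×3.9 − 3.55×0.68 = 6.89 V.
V_CE = 6.89 V > 0.2 V confirms active-region operation.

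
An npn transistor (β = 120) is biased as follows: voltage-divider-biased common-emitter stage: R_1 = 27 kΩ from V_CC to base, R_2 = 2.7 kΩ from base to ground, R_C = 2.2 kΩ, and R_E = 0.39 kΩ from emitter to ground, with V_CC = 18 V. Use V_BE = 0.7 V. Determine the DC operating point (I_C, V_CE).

Thevenize the base divider: V_Th = V_CC·R_2/(R_1+R_2) = 18×2.7/29.7 = 1.64 V, R_Th = R_1‖R_2 = 2.45 kΩ.
Base-emitter loop: V_Th = I_B·R_Th + V_BE + (β+1)I_B·R_E, so I_B = (1.64 − 0.7) / (2.45 + 121×0.39) = 0.0189 mA.
I_C = β·I_B = 120×0.0189 = 2.26 mA, and I_E = (β+1)I_B = 2.28 mA.
V_CE = V_CC − I_C·R_C − I_E·R_E = 18 − 2.26×2.2 − 2.28×0.39 = 12.1 V.
V_CE = 12.1 V > 0.2 V confirms active-region operation.

I_C ≈ 2.3 mA, V_CE ≈ 12 V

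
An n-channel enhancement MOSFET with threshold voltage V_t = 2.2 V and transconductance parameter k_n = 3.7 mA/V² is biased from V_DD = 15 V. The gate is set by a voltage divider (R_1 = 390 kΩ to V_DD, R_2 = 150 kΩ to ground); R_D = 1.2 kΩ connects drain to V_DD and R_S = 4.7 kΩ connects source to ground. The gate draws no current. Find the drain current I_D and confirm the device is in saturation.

I_D ≈ 0.33 mA

V_G = V_DD·R_2/(R_1+R_2) = 15×150/540 = 4.17 V.
Assume saturation: I_D = (k_n/2)(V_GS − V_t)² with V_GS = V_G − I_D·R_S = 4.17 − 4.7·I_D.
Substituting gives 40.9·I_D² − 35.2·I_D + 7.16 = 0, with roots I_D = 0.329 or 0.533 mA.
The root I_D = 0.533 mA gives V_GS = 1.66 V ≤ V_t, so take I_D = 0.329 mA.
Then V_GS = 2.62 V and V_DS = V_DD − I_D(R_D+R_S) = 15 − 0.329×5.9 = 13.1 V.
Saturation requires V_DS ≥ V_GS − V_t = 0.422 V; 13.1 ≥ 0.422 ✓.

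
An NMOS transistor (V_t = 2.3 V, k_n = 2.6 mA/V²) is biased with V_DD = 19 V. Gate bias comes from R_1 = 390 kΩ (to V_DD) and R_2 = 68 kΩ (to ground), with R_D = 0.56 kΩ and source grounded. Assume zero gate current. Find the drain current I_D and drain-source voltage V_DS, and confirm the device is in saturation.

I_D ≈ 0.35 mA, V_DS ≈ 19 V

V_G = V_DD·R_2/(R_1+R_2) = 19×68/458 = 2.82 V. With the source grounded, V_GS = V_G = 2.82 V.
Assume saturation: I_D = (k_n/2)(V_GS − V_t)² = (2.6/2)×(2.82 − 2.3)² = 1.3×0.521² = 0.353 mA.
V_DS = V_DD − I_D·R_D = 19 − 0.353×0.56 = 18.8 V.
Saturation requires V_DS ≥ V_GS − V_t = 0.521 V; 18.8 ≥ 0.521 ✓.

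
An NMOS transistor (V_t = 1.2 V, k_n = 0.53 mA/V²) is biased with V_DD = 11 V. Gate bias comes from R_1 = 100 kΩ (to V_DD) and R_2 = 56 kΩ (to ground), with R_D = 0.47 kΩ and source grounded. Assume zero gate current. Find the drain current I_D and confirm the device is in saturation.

I_D ≈ 2 mA

V_G = V_DD·R_2/(R_1+R_2) = 11×56/156 = 3.95 V. With the source grounded, V_GS = V_G = 3.95 V.
Assume saturation: I_D = (k_n/2)(V_GS − V_t)² = (0.53/2)×(3.95 − 1.2)² = 0.265×2.75² = 2 mA.
V_DS = V_DD − I_D·R_D = 11 − 2×0.47 = 10.1 V.
Saturation requires V_DS ≥ V_GS − V_t = 2.75 V; 10.1 ≥ 2.75 ✓.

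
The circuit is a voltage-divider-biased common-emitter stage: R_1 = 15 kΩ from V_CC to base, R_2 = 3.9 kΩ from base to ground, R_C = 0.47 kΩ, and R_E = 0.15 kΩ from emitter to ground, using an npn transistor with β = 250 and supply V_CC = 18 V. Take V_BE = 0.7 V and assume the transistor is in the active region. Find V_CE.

V_CE ≈ 6.5 V

Thevenize the base divider: V_Th = V_CC·R_2/(R_1+R_2) = 18×3.9/18.9 = 3.71 V, R_Th = R_1‖R_2 = 3.1 kΩ.
Base-emitter loop: V_Th = I_B·R_Th + V_BE + (β+1)I_B·R_E, so I_B = (3.71 − 0.7) / (3.1 + 251×0.15) = 0.074 mA.
I_C = β·I_B = 250×0.074 = 18.5 mA, and I_E = (β+1)I_B = 18.6 mA.
V_CE = V_CC − I_C·R_C − I_E·R_E = 18 − 18.5×0.47 − 18.6×0.15 = 6.52 V.
V_CE = 6.52 V > 0.2 V confirms active-region operation.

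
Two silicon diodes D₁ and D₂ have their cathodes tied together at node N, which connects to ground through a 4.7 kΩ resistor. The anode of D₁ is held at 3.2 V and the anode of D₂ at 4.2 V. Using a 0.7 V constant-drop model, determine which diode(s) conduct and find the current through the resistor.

Assume both conduct. Then node N would need to be at both 3.2−0.7 = 2.5 V and 4.2−0.7 = 3.5 V, which is impossible.
Assume only D₂ conducts: V_N = 4.2 − 0.7 = 3.5 V, so I_R = 3.5/4.7 = 0.745 mA.
Check D₁: its anode-to-cathode voltage is 3.2 − 3.5 = -0.3 V < 0.7 V, so it is off. The assumption is consistent.

Only D₂ conducts; I_R ≈ 0.74 mA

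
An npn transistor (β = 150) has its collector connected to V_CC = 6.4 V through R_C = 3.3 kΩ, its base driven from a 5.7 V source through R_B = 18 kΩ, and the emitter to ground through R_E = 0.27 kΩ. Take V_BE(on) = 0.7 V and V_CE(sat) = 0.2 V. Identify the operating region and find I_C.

Assume active: I_B = (5.7 − 0.7)/(18 + 151×0.27) = 0.0851 mA, I_C = β·I_B = 12.8 mA.
Then V_CE = 6.4 − 12.8×3.3 − 12.8×0.27 = -39.2 V < 0.2 V — the active assumption fails.
Re-solve with V_CE = 0.2 V. KCL at the emitter: V_E/R_E = (V_BB−0.7−V_E)/R_B + (V_CC−0.2−V_E)/R_C, giving V_E = 0.531 V.
I_C = (V_CC − 0.2 − V_E)/R_C = (6.2 − 0.531)/3.3 = 1.72 mA.
Check: I_B = (5 − 0.531)/18 = 0.248 mA, and β·I_B = 37.2 mA > I_C, confirming saturation.

saturation; I_C ≈ 1.7 mA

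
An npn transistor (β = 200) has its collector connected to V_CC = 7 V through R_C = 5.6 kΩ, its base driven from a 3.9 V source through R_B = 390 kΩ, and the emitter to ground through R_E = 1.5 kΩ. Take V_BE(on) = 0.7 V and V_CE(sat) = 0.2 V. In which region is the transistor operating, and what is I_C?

active; I_C ≈ 0.93 mA

Assume active. Base-emitter loop: I_B = (V_BB − V_BE)/(R_B + (β+1)R_E) = (3.9 − 0.7)/(390 + 201×1.5) = 0.00463 mA.
I_C = β·I_B = 200×0.00463 = 0.926 mA.
V_CE = V_CC − I_C·R_C − I_E·R_E = 7 − 0.926×5.6 − 0.93×1.5 = 0.422 V > V_CE(sat), so the active-region assumption holds.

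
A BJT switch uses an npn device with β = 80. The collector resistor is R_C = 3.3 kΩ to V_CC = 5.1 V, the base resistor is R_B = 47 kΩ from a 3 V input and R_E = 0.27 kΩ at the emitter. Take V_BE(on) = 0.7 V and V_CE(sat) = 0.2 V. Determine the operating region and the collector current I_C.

Assume active: I_B = (3 − 0.7)/(47 + 81×0.27) = 0.0334 mA, I_C = β·I_B = 2.67 mA.
Then V_CE = 5.1 − 2.67×3.3 − 2.71×0.27 = -4.45 V < 0.2 V — the active assumption fails.
Re-solve with V_CE = 0.2 V. KCL at the emitter: V_E/R_E = (V_BB−0.7−V_E)/R_B + (V_CC−0.2−V_E)/R_C, giving V_E = 0.381 V.
I_C = (V_CC − 0.2 − V_E)/R_C = (4.9 − 0.381)/3.3 = 1.37 mA.
Check: I_B = (2.3 − 0.381)/47 = 0.0408 mA, and β·I_B = 3.27 mA > I_C, confirming saturation.

saturation; I_C ≈ 1.4 mA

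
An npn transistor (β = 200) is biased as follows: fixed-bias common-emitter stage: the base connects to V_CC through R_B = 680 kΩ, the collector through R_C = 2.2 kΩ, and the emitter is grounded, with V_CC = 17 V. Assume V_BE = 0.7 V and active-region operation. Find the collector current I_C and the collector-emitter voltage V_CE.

I_C ≈ 4.8 mA, V_CE ≈ 6.5 V

Base loop: V_CC = I_B·R_B + V_BE, so I_B = (17 − 0.7)/680 kΩ = 0.024 mA.
In the active region I_C = β·I_B = 200 × 0.024 = 4.79 mA.
Collector loop: V_CE = V_CC − I_C·R_C = 17 − 4.79×2.2 = 6.45 V.
Since V_CE = 6.45 V > V_CE(sat) ≈ 0.2 V, the transistor is in the active region as assumed.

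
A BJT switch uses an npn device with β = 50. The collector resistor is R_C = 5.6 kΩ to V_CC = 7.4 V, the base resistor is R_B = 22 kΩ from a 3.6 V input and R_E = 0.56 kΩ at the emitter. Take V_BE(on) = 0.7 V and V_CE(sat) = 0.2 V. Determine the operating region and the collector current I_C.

saturation; I_C ≈ 1.2 mA

Assume active: I_B = (3.6 − 0.7)/(22 + 51×0.56) = 0.0574 mA, I_C = β·I_B = 2.87 mA.
Then V_CE = 7.4 − 2.87×5.6 − 2.93×0.56 = -10.3 V < 0.2 V — the active assumption fails.
Re-solve with V_CE = 0.2 V. KCL at the emitter: V_E/R_E = (V_BB−0.7−V_E)/R_B + (V_CC−0.2−V_E)/R_C, giving V_E = 0.705 V.
I_C = (V_CC − 0.2 − V_E)/R_C = (7.2 − 0.705)/5.6 = 1.16 mA.
Check: I_B = (2.9 − 0.705)/22 = 0.0998 mA, and β·I_B = 4.99 mA > I_C, confirming saturation.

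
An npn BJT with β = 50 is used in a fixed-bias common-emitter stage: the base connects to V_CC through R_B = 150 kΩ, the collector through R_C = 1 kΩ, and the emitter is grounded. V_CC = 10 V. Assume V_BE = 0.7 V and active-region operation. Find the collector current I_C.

Base loop: V_CC = I_B·R_B + V_BE, so I_B = (10 − 0.7)/150 kΩ = 0.062 mA.
In the active region I_C = β·I_B = 50 × 0.062 = 3.1 mA.
Collector loop: V_CE = V_CC − I_C·R_C = 10 − 3.1×1 = 6.9 V.
Since V_CE = 6.9 V > V_CE(sat) ≈ 0.2 V, the transistor is in the active region as assumed.

I_C ≈ 3.1 mA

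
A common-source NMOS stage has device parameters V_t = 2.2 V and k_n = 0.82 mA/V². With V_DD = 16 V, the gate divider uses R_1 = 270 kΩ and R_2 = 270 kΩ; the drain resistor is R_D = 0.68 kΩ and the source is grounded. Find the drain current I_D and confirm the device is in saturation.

I_D ≈ 14 mA

V_G = V_DD·R_2/(R_1+R_2) = 16×270/540 = 8 V. With the source grounded, V_GS = V_G = 8 V.
Assume saturation: I_D = (k_n/2)(V_GS − V_t)² = (0.82/2)×(8 − 2.2)² = 0.41×5.8² = 13.8 mA.
V_DS = V_DD − I_D·R_D = 16 − 13.8×0.68 = 6.62 V.
Saturation requires V_DS ≥ V_GS − V_t = 5.8 V; 6.62 ≥ 5.8 ✓.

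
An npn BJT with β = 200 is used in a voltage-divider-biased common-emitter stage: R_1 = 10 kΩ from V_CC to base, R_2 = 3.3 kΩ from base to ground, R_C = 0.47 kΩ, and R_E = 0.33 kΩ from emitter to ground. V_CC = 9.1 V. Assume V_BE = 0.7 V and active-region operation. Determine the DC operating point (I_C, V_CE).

I_C ≈ 4.5 mA, V_CE ≈ 5.5 V

Thevenize the base divider: V_Th = V_CC·R_2/(R_1+R_2) = 9.1×3.3/13.3 = 2.26 V, R_Th = R_1‖R_2 = 2.48 kΩ.
Base-emitter loop: V_Th = I_B·R_Th + V_BE + (β+1)I_B·R_E, so I_B = (2.26 − 0.7) / (2.48 + 201×0.33) = 0.0226 mA.
I_C = β·I_B = 200×0.0226 = 4.53 mA, and I_E = (β+1)I_B = 4.55 mA.
V_CE = V_CC − I_C·R_C − I_E·R_E = 9.1 − 4.53×0.47 − 4.55×0.33 = 5.47 V.
V_CE = 5.47 V > 0.2 V confirms active-region operation.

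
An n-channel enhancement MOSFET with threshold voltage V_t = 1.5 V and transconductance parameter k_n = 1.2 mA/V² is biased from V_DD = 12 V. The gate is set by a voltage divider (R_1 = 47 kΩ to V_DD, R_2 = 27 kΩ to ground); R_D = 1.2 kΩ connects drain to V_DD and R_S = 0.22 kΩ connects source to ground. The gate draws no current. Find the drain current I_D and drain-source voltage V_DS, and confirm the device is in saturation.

I_D ≈ 3 mA, V_DS ≈ 7.8 V

V_G = V_DD·R_2/(R_1+R_2) = 12×27/74 = 4.38 V.
Assume saturation: I_D = (k_n/2)(V_GS − V_t)² with V_GS = V_G − I_D·R_S = 4.38 − 0.22·I_D.
Substituting gives 0.029·I_D² − 1.76·I_D + 4.97 = 0, with roots I_D = 2.97 or 57.6 mA.
The root I_D = 57.6 mA gives V_GS = -8.3 V ≤ V_t, so take I_D = 2.97 mA.
Then V_GS = 3.72 V and V_DS = V_DD − I_D(R_D+R_S) = 12 − 2.97×1.42 = 7.78 V.
Saturation requires V_DS ≥ V_GS − V_t = 2.22 V; 7.78 ≥ 2.22 ✓.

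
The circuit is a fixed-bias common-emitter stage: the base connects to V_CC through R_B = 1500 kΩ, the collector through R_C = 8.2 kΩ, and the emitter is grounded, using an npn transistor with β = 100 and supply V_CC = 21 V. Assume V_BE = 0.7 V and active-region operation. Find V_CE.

V_CE ≈ 9.9 V

Base loop: V_CC = I_B·R_B + V_BE, so I_B = (21 − 0.7)/1500 kΩ = 0.0135 mA.
In the active region I_C = β·I_B = 100 × 0.0135 = 1.35 mA.
Collector loop: V_CE = V_CC − I_C·R_C = 21 − 1.35×8.2 = 9.9 V.
Since V_CE = 9.9 V > V_CE(sat) ≈ 0.2 V, the transistor is in the active region as assumed.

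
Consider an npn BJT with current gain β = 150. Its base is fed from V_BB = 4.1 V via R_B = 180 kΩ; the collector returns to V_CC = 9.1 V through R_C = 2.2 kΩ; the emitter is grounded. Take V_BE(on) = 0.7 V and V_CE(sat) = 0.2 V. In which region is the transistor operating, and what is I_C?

active; I_C ≈ 2.8 mA

Assume active. Base-emitter loop: I_B = (V_BB − V_BE)/R_B = (4.1 − 0.7)/180 = 0.0189 mA.
I_C = β·I_B = 150×0.0189 = 2.83 mA.
V_CE = V_CC − I_C·R_C = 9.1 − 2.83×2.2 = 2.87 V > V_CE(sat), so the active-region assumption holds.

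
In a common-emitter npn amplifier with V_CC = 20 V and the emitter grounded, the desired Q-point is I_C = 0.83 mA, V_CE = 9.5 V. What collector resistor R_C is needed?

R_C ≈ 13 kΩ

Collector loop: V_CC = I_C·R_C + V_CE.
R_C = (V_CC − V_CE)/I_C = (20 − 9.5)/0.83 = 12.7 kΩ.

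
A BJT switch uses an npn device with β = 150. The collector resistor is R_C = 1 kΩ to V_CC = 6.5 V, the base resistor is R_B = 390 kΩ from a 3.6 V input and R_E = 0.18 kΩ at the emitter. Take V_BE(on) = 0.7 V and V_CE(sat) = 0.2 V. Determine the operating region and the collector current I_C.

active; I_C ≈ 1 mA

Assume active. Base-emitter loop: I_B = (V_BB − V_BE)/(R_B + (β+1)R_E) = (3.6 − 0.7)/(390 + 151×0.18) = 0.00695 mA.
I_C = β·I_B = 150×0.00695 = 1.04 mA.
V_CE = V_CC − I_C·R_C − I_E·R_E = 6.5 − 1.04×1 − 1.05×0.18 = 5.27 V > V_CE(sat), so the active-region assumption holds.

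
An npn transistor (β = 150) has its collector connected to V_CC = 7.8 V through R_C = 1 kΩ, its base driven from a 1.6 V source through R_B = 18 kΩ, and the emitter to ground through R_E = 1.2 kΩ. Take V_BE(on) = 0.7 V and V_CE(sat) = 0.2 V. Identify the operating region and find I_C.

Assume active. Base-emitter loop: I_B = (V_BB − V_BE)/(R_B + (β+1)R_E) = (1.6 − 0.7)/(18 + 151×1.2) = 0.00452 mA.
I_C = β·I_B = 150×0.00452 = 0.678 mA.
V_CE = V_CC − I_C·R_C − I_E·R_E = 7.8 − 0.678×1 − 0.682×1.2 = 6.3 V > V_CE(sat), so the active-region assumption holds.

active; I_C ≈ 0.68 mA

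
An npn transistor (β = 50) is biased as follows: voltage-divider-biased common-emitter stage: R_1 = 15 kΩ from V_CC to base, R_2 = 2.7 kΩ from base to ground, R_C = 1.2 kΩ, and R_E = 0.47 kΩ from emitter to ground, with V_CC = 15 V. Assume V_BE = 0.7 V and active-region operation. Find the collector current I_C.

I_C ≈ 3 mA

Thevenize the base divider: V_Th = V_CC·R_2/(R_1+R_2) = 15×2.7/17.7 = 2.29 V, R_Th = R_1‖R_2 = 2.29 kΩ.
Base-emitter loop: V_Th = I_B·R_Th + V_BE + (β+1)I_B·R_E, so I_B = (2.29 − 0.7) / (2.29 + 51×0.47) = 0.0605 mA.
I_C = β·I_B = 50×0.0605 = 3.02 mA, and I_E = (β+1)I_B = 3.08 mA.
V_CE = V_CC − I_C·R_C − I_E·R_E = 15 − 3.02×1.2 − 3.08×0.47 = 9.92 V.
V_CE = 9.92 V > 0.2 V confirms active-region operation.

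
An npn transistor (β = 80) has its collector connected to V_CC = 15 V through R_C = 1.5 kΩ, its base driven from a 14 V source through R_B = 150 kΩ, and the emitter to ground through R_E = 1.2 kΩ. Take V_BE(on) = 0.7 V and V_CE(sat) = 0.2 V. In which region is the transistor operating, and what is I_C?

active; I_C ≈ 4.3 mA

Assume active. Base-emitter loop: I_B = (V_BB − V_BE)/(R_B + (β+1)R_E) = (14 − 0.7)/(150 + 81×1.2) = 0.0538 mA.
I_C = β·I_B = 80×0.0538 = 4.3 mA.
V_CE = V_CC − I_C·R_C − I_E·R_E = 15 − 4.3×1.5 − 4.36×1.2 = 3.31 V > V_CE(sat), so the active-region assumption holds.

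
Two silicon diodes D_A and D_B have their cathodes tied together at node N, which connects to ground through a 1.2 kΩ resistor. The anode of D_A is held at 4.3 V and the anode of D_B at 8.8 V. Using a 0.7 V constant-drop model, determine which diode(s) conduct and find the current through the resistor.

Only D_B conducts; I_R ≈ 6.8 mA

Assume both conduct. Then node N would need to be at both 4.3−0.7 = 3.6 V and 8.8−0.7 = 8.1 V, which is impossible.
Assume only D_B conducts: V_N = 8.8 − 0.7 = 8.1 V, so I_R = 8.1/1.2 = 6.75 mA.
Check D_A: its anode-to-cathode voltage is 4.3 − 8.1 = -3.8 V < 0.7 V, so it is off. The assumption is consistent.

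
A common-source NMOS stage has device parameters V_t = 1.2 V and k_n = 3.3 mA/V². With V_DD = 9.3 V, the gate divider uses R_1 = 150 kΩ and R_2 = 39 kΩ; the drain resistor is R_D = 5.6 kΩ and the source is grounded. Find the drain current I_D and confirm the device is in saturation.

V_G = V_DD·R_2/(R_1+R_2) = 9.3×39/189 = 1.92 V. With the source grounded, V_GS = V_G = 1.92 V.
Assume saturation: I_D = (k_n/2)(V_GS − V_t)² = (3.3/2)×(1.92 − 1.2)² = 1.65×0.719² = 0.853 mA.
V_DS = V_DD − I_D·R_D = 9.3 − 0.853×5.6 = 4.52 V.
Saturation requires V_DS ≥ V_GS − V_t = 0.719 V; 4.52 ≥ 0.719 ✓.

I_D ≈ 0.85 mA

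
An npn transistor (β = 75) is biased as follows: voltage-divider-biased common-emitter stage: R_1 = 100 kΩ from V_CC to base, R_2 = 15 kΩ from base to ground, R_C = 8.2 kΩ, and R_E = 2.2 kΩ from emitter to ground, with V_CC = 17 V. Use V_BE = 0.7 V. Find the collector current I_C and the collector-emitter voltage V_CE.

Thevenize the base divider: V_Th = V_CC·R_2/(R_1+R_2) = 17×15/115 = 2.22 V, R_Th = R_1‖R_2 = 13 kΩ.
Base-emitter loop: V_Th = I_B·R_Th + V_BE + (β+1)I_B·R_E, so I_B = (2.22 − 0.7) / (13 + 76×2.2) = 0.00842 mA.
I_C = β·I_B = 75×0.00842 = 0.631 mA, and I_E = (β+1)I_B = 0.64 mA.
V_CE = V_CC − I_C·R_C − I_E·R_E = 17 − 0.631×8.2 − 0.64×2.2 = 10.4 V.
V_CE = 10.4 V > 0.2 V confirms active-region operation.

I_C ≈ 0.63 mA, V_CE ≈ 10 V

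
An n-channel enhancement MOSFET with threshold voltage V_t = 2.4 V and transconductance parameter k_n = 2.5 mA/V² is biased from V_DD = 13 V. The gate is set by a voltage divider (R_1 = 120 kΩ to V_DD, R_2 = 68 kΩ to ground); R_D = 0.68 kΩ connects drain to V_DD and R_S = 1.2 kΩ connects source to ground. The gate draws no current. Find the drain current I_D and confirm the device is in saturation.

V_G = V_DD·R_2/(R_1+R_2) = 13×68/188 = 4.7 V.
Assume saturation: I_D = (k_n/2)(V_GS − V_t)² with V_GS = V_G − I_D·R_S = 4.7 − 1.2·I_D.
Substituting gives 1.8·I_D² − 7.91·I_D + 6.62 = 0, with roots I_D = 1.13 or 3.27 mA.
The root I_D = 3.27 mA gives V_GS = 0.784 V ≤ V_t, so take I_D = 1.13 mA.
Then V_GS = 3.35 V and V_DS = V_DD − I_D(R_D+R_S) = 13 − 1.13×1.88 = 10.9 V.
Saturation requires V_DS ≥ V_GS − V_t = 0.95 V; 10.9 ≥ 0.95 ✓.

I_D ≈ 1.1 mA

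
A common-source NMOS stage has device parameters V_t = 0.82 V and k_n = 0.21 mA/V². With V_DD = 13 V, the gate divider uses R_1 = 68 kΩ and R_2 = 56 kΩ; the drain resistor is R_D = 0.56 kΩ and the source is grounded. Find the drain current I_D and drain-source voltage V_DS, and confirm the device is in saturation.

I_D ≈ 2.7 mA, V_DS ≈ 11 V

V_G = V_DD·R_2/(R_1+R_2) = 13×56/124 = 5.87 V. With the source grounded, V_GS = V_G = 5.87 V.
Assume saturation: I_D = (k_n/2)(V_GS − V_t)² = (0.21/2)×(5.87 − 0.82)² = 0.105×5.05² = 2.68 mA.
V_DS = V_DD − I_D·R_D = 13 − 2.68×0.56 = 11.5 V.
Saturation requires V_DS ≥ V_GS − V_t = 5.05 V; 11.5 ≥ 5.05 ✓.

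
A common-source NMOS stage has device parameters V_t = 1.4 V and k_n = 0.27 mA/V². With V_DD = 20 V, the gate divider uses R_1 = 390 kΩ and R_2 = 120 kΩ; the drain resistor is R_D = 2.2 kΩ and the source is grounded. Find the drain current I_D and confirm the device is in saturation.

I_D ≈ 1.5 mA

V_G = V_DD·R_2/(R_1+R_2) = 20×120/510 = 4.71 V. With the source grounded, V_GS = V_G = 4.71 V.
Assume saturation: I_D = (k_n/2)(V_GS − V_t)² = (0.27/2)×(4.71 − 1.4)² = 0.135×3.31² = 1.48 mA.
V_DS = V_DD − I_D·R_D = 20 − 1.48×2.2 = 16.8 V.
Saturation requires V_DS ≥ V_GS − V_t = 3.31 V; 16.8 ≥ 3.31 ✓.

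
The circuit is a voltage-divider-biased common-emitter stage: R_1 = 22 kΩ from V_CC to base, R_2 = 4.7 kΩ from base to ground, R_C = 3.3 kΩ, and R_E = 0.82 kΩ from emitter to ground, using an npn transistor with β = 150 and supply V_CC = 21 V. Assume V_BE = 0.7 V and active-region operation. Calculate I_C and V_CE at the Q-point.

Thevenize the base divider: V_Th = V_CC·R_2/(R_1+R_2) = 21×4.7/26.7 = 3.7 V, R_Th = R_1‖R_2 = 3.87 kΩ.
Base-emitter loop: V_Th = I_B·R_Th + V_BE + (β+1)I_B·R_E, so I_B = (3.7 − 0.7) / (3.87 + 151×0.82) = 0.0235 mA.
I_C = β·I_B = 150×0.0235 = 3.52 mA, and I_E = (β+1)I_B = 3.54 mA.
V_CE = V_CC − I_C·R_C − I_E·R_E = 21 − 3.52×3.3 − 3.54×0.82 = 6.48 V.
V_CE = 6.48 V > 0.2 V confirms active-region operation.

I_C ≈ 3.5 mA, V_CE ≈ 6.5 V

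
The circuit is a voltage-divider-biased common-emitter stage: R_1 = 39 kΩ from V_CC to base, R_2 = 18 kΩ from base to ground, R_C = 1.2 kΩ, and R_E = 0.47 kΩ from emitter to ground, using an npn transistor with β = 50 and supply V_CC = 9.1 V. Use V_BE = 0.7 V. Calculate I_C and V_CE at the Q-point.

I_C ≈ 3 mA, V_CE ≈ 4.1 V

Thevenize the base divider: V_Th = V_CC·R_2/(R_1+R_2) = 9.1×18/57 = 2.87 V, R_Th = R_1‖R_2 = 12.3 kΩ.
Base-emitter loop: V_Th = I_B·R_Th + V_BE + (β+1)I_B·R_E, so I_B = (2.87 − 0.7) / (12.3 + 51×0.47) = 0.0599 mA.
I_C = β·I_B = 50×0.0599 = 3 mA, and I_E = (β+1)I_B = 3.06 mA.
V_CE = V_CC − I_C·R_C − I_E·R_E = 9.1 − 3×1.2 − 3.06×0.47 = 4.07 V.
V_CE = 4.07 V > 0.2 V confirms active-region operation.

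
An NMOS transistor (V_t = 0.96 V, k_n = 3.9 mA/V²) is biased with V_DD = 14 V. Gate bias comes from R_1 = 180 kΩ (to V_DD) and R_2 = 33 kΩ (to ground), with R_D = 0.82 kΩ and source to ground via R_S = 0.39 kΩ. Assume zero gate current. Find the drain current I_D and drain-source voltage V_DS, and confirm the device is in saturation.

V_G = V_DD·R_2/(R_1+R_2) = 14×33/213 = 2.17 V.
Assume saturation: I_D = (k_n/2)(V_GS − V_t)² with V_GS = V_G − I_D·R_S = 2.17 − 0.39·I_D.
Substituting gives 0.297·I_D² − 2.84·I_D + 2.85 = 0, with roots I_D = 1.14 or 8.43 mA.
The root I_D = 8.43 mA gives V_GS = -1.12 V ≤ V_t, so take I_D = 1.14 mA.
Then V_GS = 1.72 V and V_DS = V_DD − I_D(R_D+R_S) = 14 − 1.14×1.21 = 12.6 V.
Saturation requires V_DS ≥ V_GS − V_t = 0.765 V; 12.6 ≥ 0.765 ✓.

I_D ≈ 1.1 mA, V_DS ≈ 13 V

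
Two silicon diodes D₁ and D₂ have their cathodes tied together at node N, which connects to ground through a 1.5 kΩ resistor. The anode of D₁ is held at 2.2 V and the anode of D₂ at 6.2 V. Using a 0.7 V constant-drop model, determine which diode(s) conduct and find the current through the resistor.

Only D₂ conducts; I_R ≈ 3.7 mA

Assume both conduct. Then node N would need to be at both 2.2−0.7 = 1.5 V and 6.2−0.7 = 5.5 V, which is impossible.
Assume only D₂ conducts: V_N = 6.2 − 0.7 = 5.5 V, so I_R = 5.5/1.5 = 3.67 mA.
Check D₁: its anode-to-cathode voltage is 2.2 − 5.5 = -3.3 V < 0.7 V, so it is off. The assumption is consistent.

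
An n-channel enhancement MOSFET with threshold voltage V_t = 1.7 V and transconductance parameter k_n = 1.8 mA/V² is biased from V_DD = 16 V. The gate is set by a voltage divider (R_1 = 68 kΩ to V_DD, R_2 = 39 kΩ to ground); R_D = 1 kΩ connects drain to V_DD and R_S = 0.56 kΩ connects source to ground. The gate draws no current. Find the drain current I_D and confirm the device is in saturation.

V_G = V_DD·R_2/(R_1+R_2) = 16×39/107 = 5.83 V.
Assume saturation: I_D = (k_n/2)(V_GS − V_t)² with V_GS = V_G − I_D·R_S = 5.83 − 0.56·I_D.
Substituting gives 0.282·I_D² − 5.16·I_D + 15.4 = 0, with roots I_D = 3.74 or 14.6 mA.
The root I_D = 14.6 mA gives V_GS = -2.32 V ≤ V_t, so take I_D = 3.74 mA.
Then V_GS = 3.74 V and V_DS = V_DD − I_D(R_D+R_S) = 16 − 3.74×1.56 = 10.2 V.
Saturation requires V_DS ≥ V_GS − V_t = 2.04 V; 10.2 ≥ 2.04 ✓.

I_D ≈ 3.7 mA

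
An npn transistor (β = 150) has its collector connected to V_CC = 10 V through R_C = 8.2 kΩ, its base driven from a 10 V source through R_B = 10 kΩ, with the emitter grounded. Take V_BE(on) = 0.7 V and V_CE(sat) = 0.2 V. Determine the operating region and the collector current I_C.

Assume active: I_B = (10 − 0.7)/10 = 0.93 mA, giving I_C = β·I_B = 140 mA.
But then V_CE = 10 − 140×8.2 = -1130 V < V_CE(sat) = 0.2 V — impossible in the active region.
So the transistor is saturated. With V_CE = 0.2 V, I_C = (V_CC − 0.2)/R_C = 9.8/8.2 = 1.2 mA.
Check: β·I_B = 140 mA > I_C = 1.2 mA, confirming saturation.

saturation; I_C ≈ 1.2 mA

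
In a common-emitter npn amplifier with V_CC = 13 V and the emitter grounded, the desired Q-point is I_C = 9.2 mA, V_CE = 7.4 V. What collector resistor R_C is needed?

Collector loop: V_CC = I_C·R_C + V_CE.
R_C = (V_CC − V_CE)/I_C = (13 − 7.4)/9.2 = 0.609 kΩ.

R_C ≈ 0.61 kΩ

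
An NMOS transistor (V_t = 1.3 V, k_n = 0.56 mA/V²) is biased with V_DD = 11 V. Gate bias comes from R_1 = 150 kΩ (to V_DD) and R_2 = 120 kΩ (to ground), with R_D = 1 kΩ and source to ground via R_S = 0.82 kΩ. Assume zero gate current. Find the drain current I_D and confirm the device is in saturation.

V_G = V_DD·R_2/(R_1+R_2) = 11×120/270 = 4.89 V.
Assume saturation: I_D = (k_n/2)(V_GS − V_t)² with V_GS = V_G − I_D·R_S = 4.89 − 0.82·I_D.
Substituting gives 0.188·I_D² − 2.65·I_D + 3.61 = 0, with roots I_D = 1.53 or 12.5 mA.
The root I_D = 12.5 mA gives V_GS = -5.39 V ≤ V_t, so take I_D = 1.53 mA.
Then V_GS = 3.64 V and V_DS = V_DD − I_D(R_D+R_S) = 11 − 1.53×1.82 = 8.22 V.
Saturation requires V_DS ≥ V_GS − V_t = 2.34 V; 8.22 ≥ 2.34 ✓.

I_D ≈ 1.5 mA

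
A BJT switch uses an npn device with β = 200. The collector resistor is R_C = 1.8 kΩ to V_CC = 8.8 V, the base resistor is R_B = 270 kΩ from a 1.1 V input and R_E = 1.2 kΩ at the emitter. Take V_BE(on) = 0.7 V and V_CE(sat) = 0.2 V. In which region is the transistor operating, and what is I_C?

active; I_C ≈ 0.16 mA

Assume active. Base-emitter loop: I_B = (V_BB − V_BE)/(R_B + (β+1)R_E) = (1.1 − 0.7)/(270 + 201×1.2) = 0.000782 mA.
I_C = β·I_B = 200×0.000782 = 0.156 mA.
V_CE = V_CC − I_C·R_C − I_E·R_E = 8.8 − 0.156×1.8 − 0.157×1.2 = 8.33 V > V_CE(sat), so the active-region assumption holds.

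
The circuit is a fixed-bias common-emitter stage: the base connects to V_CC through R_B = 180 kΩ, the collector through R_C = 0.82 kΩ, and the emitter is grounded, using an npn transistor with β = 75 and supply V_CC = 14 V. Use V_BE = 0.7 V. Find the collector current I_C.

I_C ≈ 5.5 mA

Base loop: V_CC = I_B·R_B + V_BE, so I_B = (14 − 0.7)/180 kΩ = 0.0739 mA.
In the active region I_C = β·I_B = 75 × 0.0739 = 5.54 mA.
Collector loop: V_CE = V_CC − I_C·R_C = 14 − 5.54×0.82 = 9.46 V.
Since V_CE = 9.46 V > V_CE(sat) ≈ 0.2 V, the transistor is in the active region as assumed.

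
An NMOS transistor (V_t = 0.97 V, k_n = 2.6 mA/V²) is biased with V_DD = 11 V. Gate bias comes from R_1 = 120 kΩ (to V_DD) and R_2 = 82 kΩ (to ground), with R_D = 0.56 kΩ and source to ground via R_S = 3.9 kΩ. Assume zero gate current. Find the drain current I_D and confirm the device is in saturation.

I_D ≈ 0.71 mA

V_G = V_DD·R_2/(R_1+R_2) = 11×82/202 = 4.47 V.
Assume saturation: I_D = (k_n/2)(V_GS − V_t)² with V_GS = V_G − I_D·R_S = 4.47 − 3.9·I_D.
Substituting gives 19.8·I_D² − 36.4·I_D + 15.9 = 0, with roots I_D = 0.707 or 1.14 mA.
The root I_D = 1.14 mA gives V_GS = 0.0352 V ≤ V_t, so take I_D = 0.707 mA.
Then V_GS = 1.71 V and V_DS = V_DD − I_D(R_D+R_S) = 11 − 0.707×4.46 = 7.85 V.
Saturation requires V_DS ≥ V_GS − V_t = 0.738 V; 7.85 ≥ 0.738 ✓.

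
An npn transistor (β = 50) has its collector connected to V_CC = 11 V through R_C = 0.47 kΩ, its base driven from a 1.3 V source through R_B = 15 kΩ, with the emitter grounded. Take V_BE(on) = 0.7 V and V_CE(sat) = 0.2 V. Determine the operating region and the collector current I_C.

Assume active. Base-emitter loop: I_B = (V_BB − V_BE)/R_B = (1.3 − 0.7)/15 = 0.04 mA.
I_C = β·I_B = 50×0.04 = 2 mA.
V_CE = V_CC − I_C·R_C = 11 − 2×0.47 = 10.1 V > V_CE(sat), so the active-region assumption holds.

active; I_C ≈ 2 mA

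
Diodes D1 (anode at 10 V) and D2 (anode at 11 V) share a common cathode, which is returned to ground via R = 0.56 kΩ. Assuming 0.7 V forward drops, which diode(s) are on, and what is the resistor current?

Only D2 conducts; I_R ≈ 18 mA

Assume both conduct. Then node N would need to be at both 10−0.7 = 9.3 V and 11−0.7 = 10.3 V, which is impossible.
Assume only D2 conducts: V_N = 11 − 0.7 = 10.3 V, so I_R = 10.3/0.56 = 18.4 mA.
Check D1: its anode-to-cathode voltage is 10 − 10.3 = -0.3 V < 0.7 V, so it is off. The assumption is consistent.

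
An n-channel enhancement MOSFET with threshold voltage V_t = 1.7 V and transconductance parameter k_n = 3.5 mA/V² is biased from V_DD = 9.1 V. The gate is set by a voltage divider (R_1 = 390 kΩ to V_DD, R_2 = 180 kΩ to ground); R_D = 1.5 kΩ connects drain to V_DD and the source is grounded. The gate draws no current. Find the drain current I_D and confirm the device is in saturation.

I_D ≈ 2.4 mA

V_G = V_DD·R_2/(R_1+R_2) = 9.1×180/570 = 2.87 V. With the source grounded, V_GS = V_G = 2.87 V.
Assume saturation: I_D = (k_n/2)(V_GS − V_t)² = (3.5/2)×(2.87 − 1.7)² = 1.75×1.17² = 2.41 mA.
V_DS = V_DD − I_D·R_D = 9.1 − 2.41×1.5 = 5.48 V.
Saturation requires V_DS ≥ V_GS − V_t = 1.17 V; 5.48 ≥ 1.17 ✓.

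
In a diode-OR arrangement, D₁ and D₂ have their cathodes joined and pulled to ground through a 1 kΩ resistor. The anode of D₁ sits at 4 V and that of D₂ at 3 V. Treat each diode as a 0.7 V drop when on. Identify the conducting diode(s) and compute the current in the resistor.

Assume both conduct. Then node N would need to be at both 4−0.7 = 3.3 V and 3−0.7 = 2.3 V, which is impossible.
Assume only D₁ conducts: V_N = 4 − 0.7 = 3.3 V, so I_R = 3.3/1 = 3.3 mA.
Check D₂: its anode-to-cathode voltage is 3 − 3.3 = -0.3 V < 0.7 V, so it is off. The assumption is consistent.

Only D₁ conducts; I_R ≈ 3.3 mA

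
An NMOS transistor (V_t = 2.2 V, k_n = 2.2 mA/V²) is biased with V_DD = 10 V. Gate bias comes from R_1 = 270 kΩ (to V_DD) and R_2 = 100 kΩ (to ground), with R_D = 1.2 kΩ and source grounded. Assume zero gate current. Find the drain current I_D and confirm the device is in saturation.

V_G = V_DD·R_2/(R_1+R_2) = 10×100/370 = 2.7 V. With the source grounded, V_GS = V_G = 2.7 V.
Assume saturation: I_D = (k_n/2)(V_GS − V_t)² = (2.2/2)×(2.7 − 2.2)² = 1.1×0.503² = 0.278 mA.
V_DS = V_DD − I_D·R_D = 10 − 0.278×1.2 = 9.67 V.
Saturation requires V_DS ≥ V_GS − V_t = 0.503 V; 9.67 ≥ 0.503 ✓.

I_D ≈ 0.28 mA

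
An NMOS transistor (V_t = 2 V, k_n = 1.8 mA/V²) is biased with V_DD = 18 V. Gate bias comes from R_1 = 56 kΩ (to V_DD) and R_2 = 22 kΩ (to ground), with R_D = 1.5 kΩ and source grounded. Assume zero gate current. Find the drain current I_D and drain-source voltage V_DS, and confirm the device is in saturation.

I_D ≈ 8.5 mA, V_DS ≈ 5.2 V

V_G = V_DD·R_2/(R_1+R_2) = 18×22/78 = 5.08 V. With the source grounded, V_GS = V_G = 5.08 V.
Assume saturation: I_D = (k_n/2)(V_GS − V_t)² = (1.8/2)×(5.08 − 2)² = 0.9×3.08² = 8.52 mA.
V_DS = V_DD − I_D·R_D = 18 − 8.52×1.5 = 5.22 V.
Saturation requires V_DS ≥ V_GS − V_t = 3.08 V; 5.22 ≥ 3.08 ✓.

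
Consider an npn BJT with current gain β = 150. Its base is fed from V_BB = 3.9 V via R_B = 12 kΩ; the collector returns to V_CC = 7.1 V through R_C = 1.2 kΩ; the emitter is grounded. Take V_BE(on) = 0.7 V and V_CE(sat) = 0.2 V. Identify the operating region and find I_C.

saturation; I_C ≈ 5.8 mA

Assume active: I_B = (3.9 − 0.7)/12 = 0.267 mA, giving I_C = β·I_B = 40 mA.
But then V_CE = 7.1 − 40×1.2 = -40.9 V < V_CE(sat) = 0.2 V — impossible in the active region.
So the transistor is saturated. With V_CE = 0.2 V, I_C = (V_CC − 0.2)/R_C = 6.9/1.2 = 5.75 mA.
Check: β·I_B = 40 mA > I_C = 5.75 mA, confirming saturation.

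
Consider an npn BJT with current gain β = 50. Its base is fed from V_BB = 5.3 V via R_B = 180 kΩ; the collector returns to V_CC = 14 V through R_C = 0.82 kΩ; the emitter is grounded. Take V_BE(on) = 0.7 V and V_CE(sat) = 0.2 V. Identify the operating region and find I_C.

Assume active. Base-emitter loop: I_B = (V_BB − V_BE)/R_B = (5.3 − 0.7)/180 = 0.0256 mA.
I_C = β·I_B = 50×0.0256 = 1.28 mA.
V_CE = V_CC − I_C·R_C = 14 − 1.28×0.82 = 13 V > V_CE(sat), so the active-region assumption holds.

active; I_C ≈ 1.3 mA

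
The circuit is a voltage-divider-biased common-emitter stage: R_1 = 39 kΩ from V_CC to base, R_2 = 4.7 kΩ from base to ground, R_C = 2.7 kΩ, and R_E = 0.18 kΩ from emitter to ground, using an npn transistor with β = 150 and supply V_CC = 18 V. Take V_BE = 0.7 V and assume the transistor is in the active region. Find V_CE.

V_CE ≈ 0.98 V

Thevenize the base divider: V_Th = V_CC·R_2/(R_1+R_2) = 18×4.7/43.7 = 1.94 V, R_Th = R_1‖R_2 = 4.19 kΩ.
Base-emitter loop: V_Th = I_B·R_Th + V_BE + (β+1)I_B·R_E, so I_B = (1.94 − 0.7) / (4.19 + 151×0.18) = 0.0394 mA.
I_C = β·I_B = 150×0.0394 = 5.91 mA, and I_E = (β+1)I_B = 5.95 mA.
V_CE = V_CC − I_C·R_C − I_E·R_E = 18 − 5.91×2.7 − 5.95×0.18 = 0.975 V.
V_CE = 0.975 V > 0.2 V confirms active-region operation.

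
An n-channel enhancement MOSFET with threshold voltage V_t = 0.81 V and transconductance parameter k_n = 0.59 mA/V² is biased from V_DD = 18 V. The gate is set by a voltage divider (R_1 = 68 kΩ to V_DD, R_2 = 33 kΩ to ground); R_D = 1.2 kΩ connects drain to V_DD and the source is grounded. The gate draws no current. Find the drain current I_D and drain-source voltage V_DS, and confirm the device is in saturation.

I_D ≈ 7.6 mA, V_DS ≈ 8.9 V

V_G = V_DD·R_2/(R_1+R_2) = 18×33/101 = 5.88 V. With the source grounded, V_GS = V_G = 5.88 V.
Assume saturation: I_D = (k_n/2)(V_GS − V_t)² = (0.59/2)×(5.88 − 0.81)² = 0.295×5.07² = 7.59 mA.
V_DS = V_DD − I_D·R_D = 18 − 7.59×1.2 = 8.9 V.
Saturation requires V_DS ≥ V_GS − V_t = 5.07 V; 8.9 ≥ 5.07 ✓.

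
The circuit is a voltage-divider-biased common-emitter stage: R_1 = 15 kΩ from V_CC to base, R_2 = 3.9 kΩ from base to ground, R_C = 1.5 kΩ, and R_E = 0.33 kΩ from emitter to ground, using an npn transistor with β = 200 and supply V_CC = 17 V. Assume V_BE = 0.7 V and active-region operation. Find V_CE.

Thevenize the base divider: V_Th = V_CC·R_2/(R_1+R_2) = 17×3.9/18.9 = 3.51 V, R_Th = R_1‖R_2 = 3.1 kΩ.
Base-emitter loop: V_Th = I_B·R_Th + V_BE + (β+1)I_B·R_E, so I_B = (3.51 − 0.7) / (3.1 + 201×0.33) = 0.0404 mA.
I_C = β·I_B = 200×0.0404 = 8.09 mA, and I_E = (β+1)I_B = 8.13 mA.
V_CE = V_CC − I_C·R_C − I_E·R_E = 17 − 8.09×1.5 − 8.13×0.33 = 2.18 V.
V_CE = 2.18 V > 0.2 V confirms active-region operation.

V_CE ≈ 2.2 V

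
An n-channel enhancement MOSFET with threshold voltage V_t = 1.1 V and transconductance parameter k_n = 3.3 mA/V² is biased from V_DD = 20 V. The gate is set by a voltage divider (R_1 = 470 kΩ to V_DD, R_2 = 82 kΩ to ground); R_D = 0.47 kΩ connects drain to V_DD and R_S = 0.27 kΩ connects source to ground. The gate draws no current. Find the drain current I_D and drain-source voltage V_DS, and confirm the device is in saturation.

V_G = V_DD·R_2/(R_1+R_2) = 20×82/552 = 2.97 V.
Assume saturation: I_D = (k_n/2)(V_GS − V_t)² with V_GS = V_G − I_D·R_S = 2.97 − 0.27·I_D.
Substituting gives 0.12·I_D² − 2.67·I_D + 5.78 = 0, with roots I_D = 2.43 or 19.7 mA.
The root I_D = 19.7 mA gives V_GS = -2.36 V ≤ V_t, so take I_D = 2.43 mA.
Then V_GS = 2.31 V and V_DS = V_DD − I_D(R_D+R_S) = 20 − 2.43×0.74 = 18.2 V.
Saturation requires V_DS ≥ V_GS − V_t = 1.21 V; 18.2 ≥ 1.21 ✓.

I_D ≈ 2.4 mA, V_DS ≈ 18 V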